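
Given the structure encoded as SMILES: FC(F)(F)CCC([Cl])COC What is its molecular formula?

C6H10ClF3O

Walk through each heavy atom and fill implicit hydrogens from standard valence (C 4, N 3, O 2, S 2, halogen 1):
  atom 1: F (halogen, monovalent) → 0 H
  atom 2: C, bond orders sum to 4 (valence 4) → 0 H
  atom 3: F (halogen, monovalent) → 0 H
  atom 4: F (halogen, monovalent) → 0 H
  atom 5: C, bond orders sum to 2 (valence 4) → 2 H
  atom 6: C, bond orders sum to 2 (valence 4) → 2 H
  atom 7: C, bond orders sum to 3 (valence 4) → 1 H
  atom 8: Cl with explicit H count 0
  atom 9: C, bond orders sum to 2 (valence 4) → 2 H
  atom 10: O, bond orders sum to 2 (valence 2) → 0 H
  atom 11: C, bond orders sum to 1 (valence 4) → 3 H
Totals → C:6, H:10, Cl:1, F:3, O:1.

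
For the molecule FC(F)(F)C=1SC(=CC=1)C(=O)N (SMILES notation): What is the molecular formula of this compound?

C6H4F3NOS

Walk through each heavy atom and fill implicit hydrogens from standard valence (C 4, N 3, O 2, S 2, halogen 1):
  atom 1: F (halogen, monovalent) → 0 H
  atom 2: C, bond orders sum to 4 (valence 4) → 0 H
  atom 3: F (halogen, monovalent) → 0 H
  atom 4: F (halogen, monovalent) → 0 H
  atom 5: C, bond orders sum to 4 (valence 4) → 0 H
  atom 6: S, bond orders sum to 2 (valence 2) → 0 H
  atom 7: C, bond orders sum to 4 (valence 4) → 0 H
  atom 8: C, bond orders sum to 3 (valence 4) → 1 H
  atom 9: C, bond orders sum to 3 (valence 4) → 1 H
  atom 10: C, bond orders sum to 4 (valence 4) → 0 H
  atom 11: O, bond orders sum to 2 (valence 2) → 0 H
  atom 12: N, bond orders sum to 1 (valence 3) → 2 H
Totals → C:6, H:4, F:3, N:1, O:1, S:1.
In Hill order: C6H4F3NOS.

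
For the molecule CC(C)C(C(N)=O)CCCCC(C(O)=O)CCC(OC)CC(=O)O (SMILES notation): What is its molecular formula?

Walk through each heavy atom and fill implicit hydrogens from standard valence (C 4, N 3, O 2, S 2, halogen 1):
  atom 1: C, bond orders sum to 1 (valence 4) → 3 H
  atom 2: C, bond orders sum to 3 (valence 4) → 1 H
  atom 3: C, bond orders sum to 1 (valence 4) → 3 H
  atom 4: C, bond orders sum to 3 (valence 4) → 1 H
  atom 5: C, bond orders sum to 4 (valence 4) → 0 H
  atom 6: N, bond orders sum to 1 (valence 3) → 2 H
  atom 7: O, bond orders sum to 2 (valence 2) → 0 H
  atom 8: C, bond orders sum to 2 (valence 4) → 2 H
  atom 9: C, bond orders sum to 2 (valence 4) → 2 H
  atom 10: C, bond orders sum to 2 (valence 4) → 2 H
  atom 11: C, bond orders sum to 2 (valence 4) → 2 H
  atom 12: C, bond orders sum to 3 (valence 4) → 1 H
  atom 13: C, bond orders sum to 4 (valence 4) → 0 H
  atom 14: O, bond orders sum to 1 (valence 2) → 1 H
  atom 15: O, bond orders sum to 2 (valence 2) → 0 H
  atom 16: C, bond orders sum to 2 (valence 4) → 2 H
  atom 17: C, bond orders sum to 2 (valence 4) → 2 H
  atom 18: C, bond orders sum to 3 (valence 4) → 1 H
  atom 19: O, bond orders sum to 2 (valence 2) → 0 H
  atom 20: C, bond orders sum to 1 (valence 4) → 3 H
  atom 21: C, bond orders sum to 2 (valence 4) → 2 H
  atom 22: C, bond orders sum to 4 (valence 4) → 0 H
  atom 23: O, bond orders sum to 2 (valence 2) → 0 H
  atom 24: O, bond orders sum to 1 (valence 2) → 1 H
Totals → C:17, H:31, N:1, O:6.

C17H31NO6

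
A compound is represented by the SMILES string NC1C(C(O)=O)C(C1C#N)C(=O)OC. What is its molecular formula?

Walk through each heavy atom and fill implicit hydrogens from standard valence (C 4, N 3, O 2, S 2, halogen 1):
  atom 1: N, bond orders sum to 1 (valence 3) → 2 H
  atom 2: C, bond orders sum to 3 (valence 4) → 1 H
  atom 3: C, bond orders sum to 3 (valence 4) → 1 H
  atom 4: C, bond orders sum to 4 (valence 4) → 0 H
  atom 5: O, bond orders sum to 1 (valence 2) → 1 H
  atom 6: O, bond orders sum to 2 (valence 2) → 0 H
  atom 7: C, bond orders sum to 3 (valence 4) → 1 H
  atom 8: C, bond orders sum to 3 (valence 4) → 1 H
  atom 9: C, bond orders sum to 4 (valence 4) → 0 H
  atom 10: N, bond orders sum to 3 (valence 3) → 0 H
  atom 11: C, bond orders sum to 4 (valence 4) → 0 H
  atom 12: O, bond orders sum to 2 (valence 2) → 0 H
  atom 13: O, bond orders sum to 2 (valence 2) → 0 H
  atom 14: C, bond orders sum to 1 (valence 4) → 3 H
Totals → C:8, H:10, N:2, O:4.

C8H10N2O4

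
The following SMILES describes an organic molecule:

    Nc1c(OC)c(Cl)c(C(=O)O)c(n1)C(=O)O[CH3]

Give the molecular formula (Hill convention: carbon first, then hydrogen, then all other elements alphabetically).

C9H9ClN2O5

Walk through each heavy atom and fill implicit hydrogens from standard valence (C 4, N 3, O 2, S 2, halogen 1); for lowercase aromatic atoms, an aromatic c carries 1 H when it has two neighbours and 0 H with three, and aromatic n carries 0 H:
  atom 1: N, bond orders sum to 1 (valence 3) → 2 H
  atom 2: aromatic c, 3 neighbours → 0 H
  atom 3: aromatic c, 3 neighbours → 0 H
  atom 4: O, bond orders sum to 2 (valence 2) → 0 H
  atom 5: C, bond orders sum to 1 (valence 4) → 3 H
  atom 6: aromatic c, 3 neighbours → 0 H
  atom 7: Cl (halogen, monovalent) → 0 H
  atom 8: aromatic c, 3 neighbours → 0 H
  atom 9: C, bond orders sum to 4 (valence 4) → 0 H
  atom 10: O, bond orders sum to 2 (valence 2) → 0 H
  atom 11: O, bond orders sum to 1 (valence 2) → 1 H
  atom 12: aromatic c, 3 neighbours → 0 H
  atom 13: aromatic n, 2 neighbours → 0 H
  atom 14: C, bond orders sum to 4 (valence 4) → 0 H
  atom 15: O, bond orders sum to 2 (valence 2) → 0 H
  atom 16: O, bond orders sum to 2 (valence 2) → 0 H
  atom 17: C with explicit H count 3
Totals → C:9, H:9, Cl:1, N:2, O:5.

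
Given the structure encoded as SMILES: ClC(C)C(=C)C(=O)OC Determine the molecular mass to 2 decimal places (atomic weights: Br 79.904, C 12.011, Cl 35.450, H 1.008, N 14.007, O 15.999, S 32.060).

148.59 g/mol

First, the molecular formula is C6H9ClO2 (counting implicit H from valence).
  C: 6 × 12.011 = 72.066
  Cl: 1 × 35.450 = 35.450
  H: 9 × 1.008 = 9.072
  O: 2 × 15.999 = 31.998
Sum: 6×12.011 + 1×35.450 + 9×1.008 + 2×15.999 = 148.586 → 148.59 g/mol.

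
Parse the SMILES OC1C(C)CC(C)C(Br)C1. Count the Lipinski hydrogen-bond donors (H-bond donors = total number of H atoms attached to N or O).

Donors: find every N or O and count the H atoms it carries.
  atom 1 (O): bond orders sum to 1 → 1 H
Lipinski HBD = 1.

1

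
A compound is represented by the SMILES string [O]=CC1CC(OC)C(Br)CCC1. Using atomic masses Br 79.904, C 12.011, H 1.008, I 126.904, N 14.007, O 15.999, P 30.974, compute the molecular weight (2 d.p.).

First, the molecular formula is C9H15BrO2 (counting implicit H from valence).
  Br: 1 × 79.904 = 79.904
  C: 9 × 12.011 = 108.099
  H: 15 × 1.008 = 15.120
  O: 2 × 15.999 = 31.998
Sum: 1×79.904 + 9×12.011 + 15×1.008 + 2×15.999 = 235.121 → 235.12 g/mol.

235.12 g/mol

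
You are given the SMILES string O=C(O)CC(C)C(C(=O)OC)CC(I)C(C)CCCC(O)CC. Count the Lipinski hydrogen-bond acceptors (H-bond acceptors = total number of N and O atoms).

5

N atoms: 0; O atoms: 5.
Lipinski HBA = 0 + 5 = 5.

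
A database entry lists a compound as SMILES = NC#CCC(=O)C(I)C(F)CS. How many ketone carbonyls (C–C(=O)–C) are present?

The ketone motif appears at heavy-atom position 5 in the SMILES.
Other groups present: 1 alkyne, 1 primary amine, 1 thiol.
Ketone count: 1.

1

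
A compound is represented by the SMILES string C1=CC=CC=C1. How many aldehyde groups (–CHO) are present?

0

Scan the SMILES for the aldehyde motif — none present.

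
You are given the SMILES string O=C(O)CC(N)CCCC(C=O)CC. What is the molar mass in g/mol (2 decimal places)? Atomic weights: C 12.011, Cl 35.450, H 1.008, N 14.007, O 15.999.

First, the molecular formula is C10H19NO3 (counting implicit H from valence).
  C: 10 × 12.011 = 120.110
  H: 19 × 1.008 = 19.152
  N: 1 × 14.007 = 14.007
  O: 3 × 15.999 = 47.997
Sum: 10×12.011 + 19×1.008 + 1×14.007 + 3×15.999 = 201.266 → 201.27 g/mol.

201.27 g/mol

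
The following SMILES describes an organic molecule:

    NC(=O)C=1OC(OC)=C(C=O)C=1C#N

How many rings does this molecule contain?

In SMILES, each pair of matching ring-closure digits denotes one ring-closing bond; the number of such bonds equals the number of independent rings.
Ring-closure bonds here: 1.

1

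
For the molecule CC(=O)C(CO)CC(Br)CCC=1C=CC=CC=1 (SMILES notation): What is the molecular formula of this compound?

Walk through each heavy atom and fill implicit hydrogens from standard valence (C 4, N 3, O 2, S 2, halogen 1):
  atom 1: C, bond orders sum to 1 (valence 4) → 3 H
  atom 2: C, bond orders sum to 4 (valence 4) → 0 H
  atom 3: O, bond orders sum to 2 (valence 2) → 0 H
  atom 4: C, bond orders sum to 3 (valence 4) → 1 H
  atom 5: C, bond orders sum to 2 (valence 4) → 2 H
  atom 6: O, bond orders sum to 1 (valence 2) → 1 H
  atom 7: C, bond orders sum to 2 (valence 4) → 2 H
  atom 8: C, bond orders sum to 3 (valence 4) → 1 H
  atom 9: Br (halogen, monovalent) → 0 H
  atom 10: C, bond orders sum to 2 (valence 4) → 2 H
  atom 11: C, bond orders sum to 2 (valence 4) → 2 H
  atom 12: C, bond orders sum to 4 (valence 4) → 0 H
  atom 13: C, bond orders sum to 3 (valence 4) → 1 H
  atom 14: C, bond orders sum to 3 (valence 4) → 1 H
  atom 15: C, bond orders sum to 3 (valence 4) → 1 H
  atom 16: C, bond orders sum to 3 (valence 4) → 1 H
  atom 17: C, bond orders sum to 3 (valence 4) → 1 H
Totals → C:14, H:19, Br:1, O:2.

C14H19BrO2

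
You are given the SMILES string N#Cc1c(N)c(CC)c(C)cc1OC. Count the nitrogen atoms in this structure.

2

Scan the SMILES for N atoms (remember two-letter symbols like Cl and Br are single atoms).
Nitrogen count: 2.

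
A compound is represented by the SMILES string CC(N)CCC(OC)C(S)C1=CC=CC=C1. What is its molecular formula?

Walk through each heavy atom and fill implicit hydrogens from standard valence (C 4, N 3, O 2, S 2, halogen 1):
  atom 1: C, bond orders sum to 1 (valence 4) → 3 H
  atom 2: C, bond orders sum to 3 (valence 4) → 1 H
  atom 3: N, bond orders sum to 1 (valence 3) → 2 H
  atom 4: C, bond orders sum to 2 (valence 4) → 2 H
  atom 5: C, bond orders sum to 2 (valence 4) → 2 H
  atom 6: C, bond orders sum to 3 (valence 4) → 1 H
  atom 7: O, bond orders sum to 2 (valence 2) → 0 H
  atom 8: C, bond orders sum to 1 (valence 4) → 3 H
  atom 9: C, bond orders sum to 3 (valence 4) → 1 H
  atom 10: S, bond orders sum to 1 (valence 2) → 1 H
  atom 11: C, bond orders sum to 4 (valence 4) → 0 H
  atom 12: C, bond orders sum to 3 (valence 4) → 1 H
  atom 13: C, bond orders sum to 3 (valence 4) → 1 H
  atom 14: C, bond orders sum to 3 (valence 4) → 1 H
  atom 15: C, bond orders sum to 3 (valence 4) → 1 H
  atom 16: C, bond orders sum to 3 (valence 4) → 1 H
Totals → C:13, H:21, N:1, O:1, S:1.
In Hill order: C13H21NOS.

C13H21NOS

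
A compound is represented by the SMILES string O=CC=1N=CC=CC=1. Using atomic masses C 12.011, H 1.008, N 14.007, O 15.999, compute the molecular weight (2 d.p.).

107.11 g/mol

First, the molecular formula is C6H5NO (counting implicit H from valence).
  C: 6 × 12.011 = 72.066
  H: 5 × 1.008 = 5.040
  N: 1 × 14.007 = 14.007
  O: 1 × 15.999 = 15.999
Sum: 6×12.011 + 5×1.008 + 1×14.007 + 1×15.999 = 107.112 → 107.11 g/mol.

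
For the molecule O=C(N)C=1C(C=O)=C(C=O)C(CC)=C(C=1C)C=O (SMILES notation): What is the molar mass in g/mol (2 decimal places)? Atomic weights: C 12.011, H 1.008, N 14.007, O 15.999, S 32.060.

First, the molecular formula is C13H13NO4 (counting implicit H from valence).
  C: 13 × 12.011 = 156.143
  H: 13 × 1.008 = 13.104
  N: 1 × 14.007 = 14.007
  O: 4 × 15.999 = 63.996
Sum: 13×12.011 + 13×1.008 + 1×14.007 + 4×15.999 = 247.250 → 247.25 g/mol.

247.25 g/mol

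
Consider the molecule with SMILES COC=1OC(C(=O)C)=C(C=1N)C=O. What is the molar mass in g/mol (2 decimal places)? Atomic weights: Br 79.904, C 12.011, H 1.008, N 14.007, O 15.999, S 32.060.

183.16 g/mol

First, the molecular formula is C8H9NO4 (counting implicit H from valence).
  C: 8 × 12.011 = 96.088
  H: 9 × 1.008 = 9.072
  N: 1 × 14.007 = 14.007
  O: 4 × 15.999 = 63.996
Sum: 8×12.011 + 9×1.008 + 1×14.007 + 4×15.999 = 183.163 → 183.16 g/mol.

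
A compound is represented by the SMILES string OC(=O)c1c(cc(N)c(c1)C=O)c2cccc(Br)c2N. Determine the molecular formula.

C14H11BrN2O3

Walk through each heavy atom and fill implicit hydrogens from standard valence (C 4, N 3, O 2, S 2, halogen 1); for lowercase aromatic atoms, an aromatic c carries 1 H when it has two neighbours and 0 H with three, and aromatic n carries 0 H:
  atom 1: O, bond orders sum to 1 (valence 2) → 1 H
  atom 2: C, bond orders sum to 4 (valence 4) → 0 H
  atom 3: O, bond orders sum to 2 (valence 2) → 0 H
  atom 4: aromatic c, 3 neighbours → 0 H
  atom 5: aromatic c, 3 neighbours → 0 H
  atom 6: aromatic c, 2 neighbours → 1 H
  atom 7: aromatic c, 3 neighbours → 0 H
  atom 8: N, bond orders sum to 1 (valence 3) → 2 H
  atom 9: aromatic c, 3 neighbours → 0 H
  atom 10: aromatic c, 2 neighbours → 1 H
  atom 11: C, bond orders sum to 3 (valence 4) → 1 H
  atom 12: O, bond orders sum to 2 (valence 2) → 0 H
  atom 13: aromatic c, 3 neighbours → 0 H
  atom 14: aromatic c, 2 neighbours → 1 H
  atom 15: aromatic c, 2 neighbours → 1 H
  atom 16: aromatic c, 2 neighbours → 1 H
  atom 17: aromatic c, 3 neighbours → 0 H
  atom 18: Br (halogen, monovalent) → 0 H
  atom 19: aromatic c, 3 neighbours → 0 H
  atom 20: N, bond orders sum to 1 (valence 3) → 2 H
Totals → C:14, H:11, Br:1, N:2, O:3.
In Hill order: C14H11BrN2O3.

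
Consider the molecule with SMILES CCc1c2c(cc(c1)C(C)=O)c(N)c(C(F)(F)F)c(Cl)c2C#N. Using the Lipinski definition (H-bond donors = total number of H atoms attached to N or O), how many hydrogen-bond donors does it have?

Donors: find every N or O and count the H atoms it carries.
  atom 11 (O): bond orders sum to 2 → 0 H
  atom 13 (N): bond orders sum to 1 → 2 H
  atom 23 (N): bond orders sum to 3 → 0 H
Lipinski HBD = 2.

2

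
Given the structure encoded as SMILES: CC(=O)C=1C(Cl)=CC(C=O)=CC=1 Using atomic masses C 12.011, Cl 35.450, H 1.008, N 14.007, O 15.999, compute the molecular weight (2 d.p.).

182.60 g/mol

First, the molecular formula is C9H7ClO2 (counting implicit H from valence).
  C: 9 × 12.011 = 108.099
  Cl: 1 × 35.450 = 35.450
  H: 7 × 1.008 = 7.056
  O: 2 × 15.999 = 31.998
Sum: 9×12.011 + 1×35.450 + 7×1.008 + 2×15.999 = 182.603 → 182.60 g/mol.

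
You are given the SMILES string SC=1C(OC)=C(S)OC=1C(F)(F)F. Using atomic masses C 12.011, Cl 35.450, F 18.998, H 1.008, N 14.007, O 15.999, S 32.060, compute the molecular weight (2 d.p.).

230.22 g/mol

First, the molecular formula is C6H5F3O2S2 (counting implicit H from valence).
  C: 6 × 12.011 = 72.066
  F: 3 × 18.998 = 56.994
  H: 5 × 1.008 = 5.040
  O: 2 × 15.999 = 31.998
  S: 2 × 32.060 = 64.120
Sum: 6×12.011 + 3×18.998 + 5×1.008 + 2×15.999 + 2×32.060 = 230.218 → 230.22 g/mol.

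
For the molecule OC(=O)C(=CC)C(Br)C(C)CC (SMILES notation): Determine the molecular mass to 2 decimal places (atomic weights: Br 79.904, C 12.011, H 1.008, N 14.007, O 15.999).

235.12 g/mol

First, the molecular formula is C9H15BrO2 (counting implicit H from valence).
  Br: 1 × 79.904 = 79.904
  C: 9 × 12.011 = 108.099
  H: 15 × 1.008 = 15.120
  O: 2 × 15.999 = 31.998
Sum: 1×79.904 + 9×12.011 + 15×1.008 + 2×15.999 = 235.121 → 235.12 g/mol.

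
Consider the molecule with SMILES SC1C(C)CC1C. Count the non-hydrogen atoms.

7

Every atom symbol written in the SMILES (organic subset) is one heavy atom; implicit H are not written.
Heavy atoms by element → C:6, S:1.
Total: 7.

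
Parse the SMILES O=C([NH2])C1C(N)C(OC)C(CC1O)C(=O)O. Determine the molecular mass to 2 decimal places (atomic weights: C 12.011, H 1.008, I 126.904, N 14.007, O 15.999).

First, the molecular formula is C9H16N2O5 (counting implicit H from valence).
  C: 9 × 12.011 = 108.099
  H: 16 × 1.008 = 16.128
  N: 2 × 14.007 = 28.014
  O: 5 × 15.999 = 79.995
Sum: 9×12.011 + 16×1.008 + 2×14.007 + 5×15.999 = 232.236 → 232.24 g/mol.

232.24 g/mol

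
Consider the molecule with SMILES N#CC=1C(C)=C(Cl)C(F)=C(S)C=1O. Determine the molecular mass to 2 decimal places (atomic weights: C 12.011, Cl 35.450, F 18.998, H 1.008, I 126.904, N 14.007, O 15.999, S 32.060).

First, the molecular formula is C8H5ClFNOS (counting implicit H from valence).
  C: 8 × 12.011 = 96.088
  Cl: 1 × 35.450 = 35.450
  F: 1 × 18.998 = 18.998
  H: 5 × 1.008 = 5.040
  N: 1 × 14.007 = 14.007
  O: 1 × 15.999 = 15.999
  S: 1 × 32.060 = 32.060
Sum: 8×12.011 + 1×35.450 + 1×18.998 + 5×1.008 + 1×14.007 + 1×15.999 + 1×32.060 = 217.642 → 217.64 g/mol.

217.64 g/mol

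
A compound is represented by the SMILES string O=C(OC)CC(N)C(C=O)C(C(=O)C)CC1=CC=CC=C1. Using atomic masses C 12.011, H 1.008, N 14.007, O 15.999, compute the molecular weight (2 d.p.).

291.35 g/mol

First, the molecular formula is C16H21NO4 (counting implicit H from valence).
  C: 16 × 12.011 = 192.176
  H: 21 × 1.008 = 21.168
  N: 1 × 14.007 = 14.007
  O: 4 × 15.999 = 63.996
Sum: 16×12.011 + 21×1.008 + 1×14.007 + 4×15.999 = 291.347 → 291.35 g/mol.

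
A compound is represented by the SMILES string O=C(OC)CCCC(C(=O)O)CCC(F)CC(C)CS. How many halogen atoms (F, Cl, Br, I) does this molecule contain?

1

Halogen atoms appear at heavy-atom position 15 (1×F).
Other groups present: 1 carboxylic acid, 1 ester, 1 thiol.
Halogen count: 1.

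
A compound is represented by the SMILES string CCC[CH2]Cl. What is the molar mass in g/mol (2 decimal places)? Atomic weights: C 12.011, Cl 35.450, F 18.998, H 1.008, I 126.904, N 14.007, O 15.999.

First, the molecular formula is C4H9Cl (counting implicit H from valence).
  C: 4 × 12.011 = 48.044
  Cl: 1 × 35.450 = 35.450
  H: 9 × 1.008 = 9.072
Sum: 4×12.011 + 1×35.450 + 9×1.008 = 92.566 → 92.57 g/mol.

92.57 g/mol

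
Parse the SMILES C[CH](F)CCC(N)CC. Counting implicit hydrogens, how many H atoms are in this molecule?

Walk through each heavy atom and fill implicit hydrogens from standard valence (C 4, N 3, O 2, S 2, halogen 1):
  atom 1: C, bond orders sum to 1 (valence 4) → 3 H
  atom 2: C with explicit H count 1
  atom 3: F (halogen, monovalent) → 0 H
  atom 4: C, bond orders sum to 2 (valence 4) → 2 H
  atom 5: C, bond orders sum to 2 (valence 4) → 2 H
  atom 6: C, bond orders sum to 3 (valence 4) → 1 H
  atom 7: N, bond orders sum to 1 (valence 3) → 2 H
  atom 8: C, bond orders sum to 2 (valence 4) → 2 H
  atom 9: C, bond orders sum to 1 (valence 4) → 3 H
Total hydrogens: 16.

16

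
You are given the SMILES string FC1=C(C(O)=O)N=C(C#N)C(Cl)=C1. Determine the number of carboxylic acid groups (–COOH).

The carboxylic acid motif appears at heavy-atom position 4 in the SMILES.
Other groups present: 1 nitrile.
Carboxylic acid count: 1.

1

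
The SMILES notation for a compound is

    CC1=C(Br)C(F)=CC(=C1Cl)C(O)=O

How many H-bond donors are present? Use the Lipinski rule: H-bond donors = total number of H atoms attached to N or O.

Donors: find every N or O and count the H atoms it carries.
  atom 12 (O): bond orders sum to 1 → 1 H
  atom 13 (O): bond orders sum to 2 → 0 H
Lipinski HBD = 1.

1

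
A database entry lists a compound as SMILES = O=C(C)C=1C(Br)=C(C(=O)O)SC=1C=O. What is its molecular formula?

Walk through each heavy atom and fill implicit hydrogens from standard valence (C 4, N 3, O 2, S 2, halogen 1):
  atom 1: O, bond orders sum to 2 (valence 2) → 0 H
  atom 2: C, bond orders sum to 4 (valence 4) → 0 H
  atom 3: C, bond orders sum to 1 (valence 4) → 3 H
  atom 4: C, bond orders sum to 4 (valence 4) → 0 H
  atom 5: C, bond orders sum to 4 (valence 4) → 0 H
  atom 6: Br (halogen, monovalent) → 0 H
  atom 7: C, bond orders sum to 4 (valence 4) → 0 H
  atom 8: C, bond orders sum to 4 (valence 4) → 0 H
  atom 9: O, bond orders sum to 2 (valence 2) → 0 H
  atom 10: O, bond orders sum to 1 (valence 2) → 1 H
  atom 11: S, bond orders sum to 2 (valence 2) → 0 H
  atom 12: C, bond orders sum to 4 (valence 4) → 0 H
  atom 13: C, bond orders sum to 3 (valence 4) → 1 H
  atom 14: O, bond orders sum to 2 (valence 2) → 0 H
Totals → C:8, H:5, Br:1, O:4, S:1.
In Hill order: C8H5BrO4S.

C8H5BrO4S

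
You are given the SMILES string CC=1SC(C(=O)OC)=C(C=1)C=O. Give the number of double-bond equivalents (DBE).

Degree of unsaturation = (number of rings) + (number of π bonds).
Ring closures in the SMILES: 1.
π bonds: 4 double bonds (each 1 DoU) → 4 DoU from unsaturation.
Total DoU = 1 + 4 = 5.

5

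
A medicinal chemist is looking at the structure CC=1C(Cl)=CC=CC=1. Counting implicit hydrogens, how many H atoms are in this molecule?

Walk through each heavy atom and fill implicit hydrogens from standard valence (C 4, N 3, O 2, S 2, halogen 1):
  atom 1: C, bond orders sum to 1 (valence 4) → 3 H
  atom 2: C, bond orders sum to 4 (valence 4) → 0 H
  atom 3: C, bond orders sum to 4 (valence 4) → 0 H
  atom 4: Cl (halogen, monovalent) → 0 H
  atom 5: C, bond orders sum to 3 (valence 4) → 1 H
  atom 6: C, bond orders sum to 3 (valence 4) → 1 H
  atom 7: C, bond orders sum to 3 (valence 4) → 1 H
  atom 8: C, bond orders sum to 3 (valence 4) → 1 H
Total hydrogens: 7.

7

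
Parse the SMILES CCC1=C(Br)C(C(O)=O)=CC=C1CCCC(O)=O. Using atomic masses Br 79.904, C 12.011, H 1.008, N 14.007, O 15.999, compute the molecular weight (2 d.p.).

315.16 g/mol

First, the molecular formula is C13H15BrO4 (counting implicit H from valence).
  Br: 1 × 79.904 = 79.904
  C: 13 × 12.011 = 156.143
  H: 15 × 1.008 = 15.120
  O: 4 × 15.999 = 63.996
Sum: 1×79.904 + 13×12.011 + 15×1.008 + 4×15.999 = 315.163 → 315.16 g/mol.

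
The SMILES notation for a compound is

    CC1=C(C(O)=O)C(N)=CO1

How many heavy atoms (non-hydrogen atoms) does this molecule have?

Every atom symbol written in the SMILES (organic subset) is one heavy atom; implicit H are not written.
Heavy atoms by element → C:6, N:1, O:3.
Total: 10.

10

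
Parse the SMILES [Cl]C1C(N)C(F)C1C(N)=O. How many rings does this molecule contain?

1

In SMILES, each pair of matching ring-closure digits denotes one ring-closing bond; the number of such bonds equals the number of independent rings.
Ring-closure bonds here: 1.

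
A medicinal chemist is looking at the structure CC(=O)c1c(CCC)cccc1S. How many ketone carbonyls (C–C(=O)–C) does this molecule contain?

1

The ketone motif appears at heavy-atom position 2 in the SMILES.
Other groups present: 1 thiol.
Ketone count: 1.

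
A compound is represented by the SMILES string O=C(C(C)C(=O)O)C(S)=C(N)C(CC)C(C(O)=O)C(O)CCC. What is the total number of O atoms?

6

Scan the SMILES for O atoms (remember two-letter symbols like Cl and Br are single atoms).
Oxygen count: 6.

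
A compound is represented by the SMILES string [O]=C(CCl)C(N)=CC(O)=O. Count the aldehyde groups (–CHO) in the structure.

0

Scan the SMILES for the aldehyde motif — none present.
Groups that are present: 1 alkene, 1 carboxylic acid, 1 ketone, 1 primary amine.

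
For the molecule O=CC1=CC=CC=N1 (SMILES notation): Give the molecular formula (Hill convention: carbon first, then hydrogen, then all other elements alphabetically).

C6H5NO

Walk through each heavy atom and fill implicit hydrogens from standard valence (C 4, N 3, O 2, S 2, halogen 1):
  atom 1: O, bond orders sum to 2 (valence 2) → 0 H
  atom 2: C, bond orders sum to 3 (valence 4) → 1 H
  atom 3: C, bond orders sum to 4 (valence 4) → 0 H
  atom 4: C, bond orders sum to 3 (valence 4) → 1 H
  atom 5: C, bond orders sum to 3 (valence 4) → 1 H
  atom 6: C, bond orders sum to 3 (valence 4) → 1 H
  atom 7: C, bond orders sum to 3 (valence 4) → 1 H
  atom 8: N, bond orders sum to 3 (valence 3) → 0 H
Totals → C:6, H:5, N:1, O:1.
In Hill order: C6H5NO.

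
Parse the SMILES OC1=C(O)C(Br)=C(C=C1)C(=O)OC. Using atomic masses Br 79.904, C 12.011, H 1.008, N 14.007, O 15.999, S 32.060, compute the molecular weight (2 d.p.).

First, the molecular formula is C8H7BrO4 (counting implicit H from valence).
  Br: 1 × 79.904 = 79.904
  C: 8 × 12.011 = 96.088
  H: 7 × 1.008 = 7.056
  O: 4 × 15.999 = 63.996
Sum: 1×79.904 + 8×12.011 + 7×1.008 + 4×15.999 = 247.044 → 247.04 g/mol.

247.04 g/mol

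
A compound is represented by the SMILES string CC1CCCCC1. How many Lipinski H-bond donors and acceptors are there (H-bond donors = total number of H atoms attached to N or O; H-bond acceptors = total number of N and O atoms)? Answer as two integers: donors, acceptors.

0, 0

Donors: find every N or O and count the H atoms it carries.
  (no N or O atoms present)
Lipinski HBD = 0.
Acceptors: N atoms = 0, O atoms = 0 → HBA = 0.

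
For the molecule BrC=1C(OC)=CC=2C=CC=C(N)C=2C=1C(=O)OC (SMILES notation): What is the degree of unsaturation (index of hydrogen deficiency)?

8

Molecular formula: C13H12BrNO3.
DoU = (2C + 2 + N − H − X) / 2, where X is the halogen count and O/S are ignored.
    = (2·13 + 2 + 1 − 12 − 1) / 2 = 16 / 2 = 8.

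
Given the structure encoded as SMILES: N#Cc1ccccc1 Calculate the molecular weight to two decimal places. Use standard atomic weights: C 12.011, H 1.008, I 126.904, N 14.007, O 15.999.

First, the molecular formula is C7H5N (counting implicit H from valence).
  C: 7 × 12.011 = 84.077
  H: 5 × 1.008 = 5.040
  N: 1 × 14.007 = 14.007
Sum: 7×12.011 + 5×1.008 + 1×14.007 = 103.124 → 103.12 g/mol.

103.12 g/mol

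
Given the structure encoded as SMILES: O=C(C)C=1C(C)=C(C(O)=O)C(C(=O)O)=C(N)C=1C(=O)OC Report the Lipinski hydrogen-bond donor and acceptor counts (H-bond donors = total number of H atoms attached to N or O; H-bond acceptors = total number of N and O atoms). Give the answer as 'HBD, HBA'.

Donors: find every N or O and count the H atoms it carries.
  atom 1 (O): bond orders sum to 2 → 0 H
  atom 9 (O): bond orders sum to 1 → 1 H
  atom 10 (O): bond orders sum to 2 → 0 H
  atom 13 (O): bond orders sum to 2 → 0 H
  atom 14 (O): bond orders sum to 1 → 1 H
  atom 16 (N): bond orders sum to 1 → 2 H
  atom 19 (O): bond orders sum to 2 → 0 H
  atom 20 (O): bond orders sum to 2 → 0 H
Lipinski HBD = 4.
Acceptors: N atoms = 1, O atoms = 7 → HBA = 8.

4, 8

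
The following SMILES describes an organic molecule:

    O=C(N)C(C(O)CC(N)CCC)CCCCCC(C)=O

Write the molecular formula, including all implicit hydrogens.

Walk through each heavy atom and fill implicit hydrogens from standard valence (C 4, N 3, O 2, S 2, halogen 1):
  atom 1: O, bond orders sum to 2 (valence 2) → 0 H
  atom 2: C, bond orders sum to 4 (valence 4) → 0 H
  atom 3: N, bond orders sum to 1 (valence 3) → 2 H
  atom 4: C, bond orders sum to 3 (valence 4) → 1 H
  atom 5: C, bond orders sum to 3 (valence 4) → 1 H
  atom 6: O, bond orders sum to 1 (valence 2) → 1 H
  atom 7: C, bond orders sum to 2 (valence 4) → 2 H
  atom 8: C, bond orders sum to 3 (valence 4) → 1 H
  atom 9: N, bond orders sum to 1 (valence 3) → 2 H
  atom 10: C, bond orders sum to 2 (valence 4) → 2 H
  atom 11: C, bond orders sum to 2 (valence 4) → 2 H
  atom 12: C, bond orders sum to 1 (valence 4) → 3 H
  atom 13: C, bond orders sum to 2 (valence 4) → 2 H
  atom 14: C, bond orders sum to 2 (valence 4) → 2 H
  atom 15: C, bond orders sum to 2 (valence 4) → 2 H
  atom 16: C, bond orders sum to 2 (valence 4) → 2 H
  atom 17: C, bond orders sum to 2 (valence 4) → 2 H
  atom 18: C, bond orders sum to 4 (valence 4) → 0 H
  atom 19: C, bond orders sum to 1 (valence 4) → 3 H
  atom 20: O, bond orders sum to 2 (valence 2) → 0 H
Totals → C:15, H:30, N:2, O:3.

C15H30N2O3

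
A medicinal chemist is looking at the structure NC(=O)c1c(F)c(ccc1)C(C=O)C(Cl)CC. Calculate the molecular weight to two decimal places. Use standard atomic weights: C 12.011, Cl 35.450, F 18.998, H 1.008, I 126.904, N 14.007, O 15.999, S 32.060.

First, the molecular formula is C12H13ClFNO2 (counting implicit H from valence).
  C: 12 × 12.011 = 144.132
  Cl: 1 × 35.450 = 35.450
  F: 1 × 18.998 = 18.998
  H: 13 × 1.008 = 13.104
  N: 1 × 14.007 = 14.007
  O: 2 × 15.999 = 31.998
Sum: 12×12.011 + 1×35.450 + 1×18.998 + 13×1.008 + 1×14.007 + 2×15.999 = 257.689 → 257.69 g/mol.

257.69 g/mol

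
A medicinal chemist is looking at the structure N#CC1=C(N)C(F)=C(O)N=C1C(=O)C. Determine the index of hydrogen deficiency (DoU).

7

Degree of unsaturation = (number of rings) + (number of π bonds).
Ring closures in the SMILES: 1.
π bonds: 4 double bonds (each 1 DoU), 1 triple bond (each 2 DoU) → 6 DoU from unsaturation.
Total DoU = 1 + 6 = 7.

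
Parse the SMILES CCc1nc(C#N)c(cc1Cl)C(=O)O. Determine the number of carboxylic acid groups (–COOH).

The carboxylic acid motif appears at heavy-atom position 12 in the SMILES.
Other groups present: 1 nitrile.
Carboxylic acid count: 1.

1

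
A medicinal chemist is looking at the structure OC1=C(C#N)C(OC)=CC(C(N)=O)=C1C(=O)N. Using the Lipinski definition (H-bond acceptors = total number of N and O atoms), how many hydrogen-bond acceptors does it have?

7

N atoms: 3; O atoms: 4.
Lipinski HBA = 3 + 4 = 7.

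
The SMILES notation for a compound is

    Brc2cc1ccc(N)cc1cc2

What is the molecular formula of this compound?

C10H8BrN

Walk through each heavy atom and fill implicit hydrogens from standard valence (C 4, N 3, O 2, S 2, halogen 1); for lowercase aromatic atoms, an aromatic c carries 1 H when it has two neighbours and 0 H with three, and aromatic n carries 0 H:
  atom 1: Br (halogen, monovalent) → 0 H
  atom 2: aromatic c, 3 neighbours → 0 H
  atom 3: aromatic c, 2 neighbours → 1 H
  atom 4: aromatic c, 3 neighbours → 0 H
  atom 5: aromatic c, 2 neighbours → 1 H
  atom 6: aromatic c, 2 neighbours → 1 H
  atom 7: aromatic c, 3 neighbours → 0 H
  atom 8: N, bond orders sum to 1 (valence 3) → 2 H
  atom 9: aromatic c, 2 neighbours → 1 H
  atom 10: aromatic c, 3 neighbours → 0 H
  atom 11: aromatic c, 2 neighbours → 1 H
  atom 12: aromatic c, 2 neighbours → 1 H
Totals → C:10, H:8, Br:1, N:1.
In Hill order: C10H8BrN.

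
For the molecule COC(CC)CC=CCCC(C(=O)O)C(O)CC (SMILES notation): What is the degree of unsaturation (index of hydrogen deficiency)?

Molecular formula: C14H26O4.
DoU = (2C + 2 + N − H − X) / 2, where X is the halogen count and O/S are ignored.
    = (2·14 + 2 + 0 − 26 − 0) / 2 = 4 / 2 = 2.

2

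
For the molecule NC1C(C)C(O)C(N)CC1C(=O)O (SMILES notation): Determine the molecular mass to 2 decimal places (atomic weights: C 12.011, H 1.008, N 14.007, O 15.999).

First, the molecular formula is C8H16N2O3 (counting implicit H from valence).
  C: 8 × 12.011 = 96.088
  H: 16 × 1.008 = 16.128
  N: 2 × 14.007 = 28.014
  O: 3 × 15.999 = 47.997
Sum: 8×12.011 + 16×1.008 + 2×14.007 + 3×15.999 = 188.227 → 188.23 g/mol.

188.23 g/mol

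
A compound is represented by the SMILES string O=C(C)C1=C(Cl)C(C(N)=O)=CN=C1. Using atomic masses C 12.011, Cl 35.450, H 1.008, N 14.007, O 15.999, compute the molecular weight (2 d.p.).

First, the molecular formula is C8H7ClN2O2 (counting implicit H from valence).
  C: 8 × 12.011 = 96.088
  Cl: 1 × 35.450 = 35.450
  H: 7 × 1.008 = 7.056
  N: 2 × 14.007 = 28.014
  O: 2 × 15.999 = 31.998
Sum: 8×12.011 + 1×35.450 + 7×1.008 + 2×14.007 + 2×15.999 = 198.606 → 198.61 g/mol.

198.61 g/mol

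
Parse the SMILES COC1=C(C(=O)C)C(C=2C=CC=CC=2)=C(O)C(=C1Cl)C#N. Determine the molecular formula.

C16H12ClNO3

Walk through each heavy atom and fill implicit hydrogens from standard valence (C 4, N 3, O 2, S 2, halogen 1):
  atom 1: C, bond orders sum to 1 (valence 4) → 3 H
  atom 2: O, bond orders sum to 2 (valence 2) → 0 H
  atom 3: C, bond orders sum to 4 (valence 4) → 0 H
  atom 4: C, bond orders sum to 4 (valence 4) → 0 H
  atom 5: C, bond orders sum to 4 (valence 4) → 0 H
  atom 6: O, bond orders sum to 2 (valence 2) → 0 H
  atom 7: C, bond orders sum to 1 (valence 4) → 3 H
  atom 8: C, bond orders sum to 4 (valence 4) → 0 H
  atom 9: C, bond orders sum to 4 (valence 4) → 0 H
  atom 10: C, bond orders sum to 3 (valence 4) → 1 H
  atom 11: C, bond orders sum to 3 (valence 4) → 1 H
  atom 12: C, bond orders sum to 3 (valence 4) → 1 H
  atom 13: C, bond orders sum to 3 (valence 4) → 1 H
  atom 14: C, bond orders sum to 3 (valence 4) → 1 H
  atom 15: C, bond orders sum to 4 (valence 4) → 0 H
  atom 16: O, bond orders sum to 1 (valence 2) → 1 H
  atom 17: C, bond orders sum to 4 (valence 4) → 0 H
  atom 18: C, bond orders sum to 4 (valence 4) → 0 H
  atom 19: Cl (halogen, monovalent) → 0 H
  atom 20: C, bond orders sum to 4 (valence 4) → 0 H
  atom 21: N, bond orders sum to 3 (valence 3) → 0 H
Totals → C:16, H:12, Cl:1, N:1, O:3.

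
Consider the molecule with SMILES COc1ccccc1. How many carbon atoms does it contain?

Count every carbon token in the SMILES (each C, including those in ring-closure positions and inside branches).
Carbon count: 7.

7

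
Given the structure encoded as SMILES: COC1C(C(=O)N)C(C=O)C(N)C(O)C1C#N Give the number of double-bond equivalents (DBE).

5

Molecular formula: C10H15N3O4.
DoU = (2C + 2 + N − H − X) / 2, where X is the halogen count and O/S are ignored.
    = (2·10 + 2 + 3 − 15 − 0) / 2 = 10 / 2 = 5.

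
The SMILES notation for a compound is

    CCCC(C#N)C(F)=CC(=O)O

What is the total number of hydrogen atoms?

Walk through each heavy atom and fill implicit hydrogens from standard valence (C 4, N 3, O 2, S 2, halogen 1):
  atom 1: C, bond orders sum to 1 (valence 4) → 3 H
  atom 2: C, bond orders sum to 2 (valence 4) → 2 H
  atom 3: C, bond orders sum to 2 (valence 4) → 2 H
  atom 4: C, bond orders sum to 3 (valence 4) → 1 H
  atom 5: C, bond orders sum to 4 (valence 4) → 0 H
  atom 6: N, bond orders sum to 3 (valence 3) → 0 H
  atom 7: C, bond orders sum to 4 (valence 4) → 0 H
  atom 8: F (halogen, monovalent) → 0 H
  atom 9: C, bond orders sum to 3 (valence 4) → 1 H
  atom 10: C, bond orders sum to 4 (valence 4) → 0 H
  atom 11: O, bond orders sum to 2 (valence 2) → 0 H
  atom 12: O, bond orders sum to 1 (valence 2) → 1 H
Total hydrogens: 10.

10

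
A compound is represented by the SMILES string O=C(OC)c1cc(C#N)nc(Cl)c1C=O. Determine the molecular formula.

Walk through each heavy atom and fill implicit hydrogens from standard valence (C 4, N 3, O 2, S 2, halogen 1); for lowercase aromatic atoms, an aromatic c carries 1 H when it has two neighbours and 0 H with three, and aromatic n carries 0 H:
  atom 1: O, bond orders sum to 2 (valence 2) → 0 H
  atom 2: C, bond orders sum to 4 (valence 4) → 0 H
  atom 3: O, bond orders sum to 2 (valence 2) → 0 H
  atom 4: C, bond orders sum to 1 (valence 4) → 3 H
  atom 5: aromatic c, 3 neighbours → 0 H
  atom 6: aromatic c, 2 neighbours → 1 H
  atom 7: aromatic c, 3 neighbours → 0 H
  atom 8: C, bond orders sum to 4 (valence 4) → 0 H
  atom 9: N, bond orders sum to 3 (valence 3) → 0 H
  atom 10: aromatic n, 2 neighbours → 0 H
  atom 11: aromatic c, 3 neighbours → 0 H
  atom 12: Cl (halogen, monovalent) → 0 H
  atom 13: aromatic c, 3 neighbours → 0 H
  atom 14: C, bond orders sum to 3 (valence 4) → 1 H
  atom 15: O, bond orders sum to 2 (valence 2) → 0 H
Totals → C:9, H:5, Cl:1, N:2, O:3.
In Hill order: C9H5ClN2O3.

C9H5ClN2O3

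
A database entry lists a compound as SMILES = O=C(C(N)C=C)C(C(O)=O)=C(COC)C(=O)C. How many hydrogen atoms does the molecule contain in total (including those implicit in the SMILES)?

15

Walk through each heavy atom and fill implicit hydrogens from standard valence (C 4, N 3, O 2, S 2, halogen 1):
  atom 1: O, bond orders sum to 2 (valence 2) → 0 H
  atom 2: C, bond orders sum to 4 (valence 4) → 0 H
  atom 3: C, bond orders sum to 3 (valence 4) → 1 H
  atom 4: N, bond orders sum to 1 (valence 3) → 2 H
  atom 5: C, bond orders sum to 3 (valence 4) → 1 H
  atom 6: C, bond orders sum to 2 (valence 4) → 2 H
  atom 7: C, bond orders sum to 4 (valence 4) → 0 H
  atom 8: C, bond orders sum to 4 (valence 4) → 0 H
  atom 9: O, bond orders sum to 1 (valence 2) → 1 H
  atom 10: O, bond orders sum to 2 (valence 2) → 0 H
  atom 11: C, bond orders sum to 4 (valence 4) → 0 H
  atom 12: C, bond orders sum to 2 (valence 4) → 2 H
  atom 13: O, bond orders sum to 2 (valence 2) → 0 H
  atom 14: C, bond orders sum to 1 (valence 4) → 3 H
  atom 15: C, bond orders sum to 4 (valence 4) → 0 H
  atom 16: O, bond orders sum to 2 (valence 2) → 0 H
  atom 17: C, bond orders sum to 1 (valence 4) → 3 H
Total hydrogens: 15.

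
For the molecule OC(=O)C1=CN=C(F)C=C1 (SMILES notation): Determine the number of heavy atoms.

10

Every atom symbol written in the SMILES (organic subset) is one heavy atom; implicit H are not written.
Heavy atoms by element → C:6, F:1, N:1, O:2.
Total: 10.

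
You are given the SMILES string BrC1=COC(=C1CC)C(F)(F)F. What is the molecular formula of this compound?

C7H6BrF3O

Walk through each heavy atom and fill implicit hydrogens from standard valence (C 4, N 3, O 2, S 2, halogen 1):
  atom 1: Br (halogen, monovalent) → 0 H
  atom 2: C, bond orders sum to 4 (valence 4) → 0 H
  atom 3: C, bond orders sum to 3 (valence 4) → 1 H
  atom 4: O, bond orders sum to 2 (valence 2) → 0 H
  atom 5: C, bond orders sum to 4 (valence 4) → 0 H
  atom 6: C, bond orders sum to 4 (valence 4) → 0 H
  atom 7: C, bond orders sum to 2 (valence 4) → 2 H
  atom 8: C, bond orders sum to 1 (valence 4) → 3 H
  atom 9: C, bond orders sum to 4 (valence 4) → 0 H
  atom 10: F (halogen, monovalent) → 0 H
  atom 11: F (halogen, monovalent) → 0 H
  atom 12: F (halogen, monovalent) → 0 H
Totals → C:7, H:6, Br:1, F:3, O:1.
In Hill order: C7H6BrF3O.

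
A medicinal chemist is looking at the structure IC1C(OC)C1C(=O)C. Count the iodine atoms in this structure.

1

Scan the SMILES for I atoms (remember two-letter symbols like Cl and Br are single atoms).
Iodine count: 1.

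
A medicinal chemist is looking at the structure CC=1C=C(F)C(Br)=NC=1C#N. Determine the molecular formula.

Walk through each heavy atom and fill implicit hydrogens from standard valence (C 4, N 3, O 2, S 2, halogen 1):
  atom 1: C, bond orders sum to 1 (valence 4) → 3 H
  atom 2: C, bond orders sum to 4 (valence 4) → 0 H
  atom 3: C, bond orders sum to 3 (valence 4) → 1 H
  atom 4: C, bond orders sum to 4 (valence 4) → 0 H
  atom 5: F (halogen, monovalent) → 0 H
  atom 6: C, bond orders sum to 4 (valence 4) → 0 H
  atom 7: Br (halogen, monovalent) → 0 H
  atom 8: N, bond orders sum to 3 (valence 3) → 0 H
  atom 9: C, bond orders sum to 4 (valence 4) → 0 H
  atom 10: C, bond orders sum to 4 (valence 4) → 0 H
  atom 11: N, bond orders sum to 3 (valence 3) → 0 H
Totals → C:7, H:4, Br:1, F:1, N:2.

C7H4BrFN2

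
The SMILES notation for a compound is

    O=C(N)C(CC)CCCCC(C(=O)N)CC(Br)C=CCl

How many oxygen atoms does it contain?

Scan the SMILES for O atoms (remember two-letter symbols like Cl and Br are single atoms).
Oxygen count: 2.

2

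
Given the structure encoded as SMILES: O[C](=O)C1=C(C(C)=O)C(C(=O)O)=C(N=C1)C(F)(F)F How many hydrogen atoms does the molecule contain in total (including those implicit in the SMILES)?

Walk through each heavy atom and fill implicit hydrogens from standard valence (C 4, N 3, O 2, S 2, halogen 1):
  atom 1: O, bond orders sum to 1 (valence 2) → 1 H
  atom 2: C with explicit H count 0
  atom 3: O, bond orders sum to 2 (valence 2) → 0 H
  atom 4: C, bond orders sum to 4 (valence 4) → 0 H
  atom 5: C, bond orders sum to 4 (valence 4) → 0 H
  atom 6: C, bond orders sum to 4 (valence 4) → 0 H
  atom 7: C, bond orders sum to 1 (valence 4) → 3 H
  atom 8: O, bond orders sum to 2 (valence 2) → 0 H
  atom 9: C, bond orders sum to 4 (valence 4) → 0 H
  atom 10: C, bond orders sum to 4 (valence 4) → 0 H
  atom 11: O, bond orders sum to 2 (valence 2) → 0 H
  atom 12: O, bond orders sum to 1 (valence 2) → 1 H
  atom 13: C, bond orders sum to 4 (valence 4) → 0 H
  atom 14: N, bond orders sum to 3 (valence 3) → 0 H
  atom 15: C, bond orders sum to 3 (valence 4) → 1 H
  atom 16: C, bond orders sum to 4 (valence 4) → 0 H
  atom 17: F (halogen, monovalent) → 0 H
  atom 18: F (halogen, monovalent) → 0 H
  atom 19: F (halogen, monovalent) → 0 H
Total hydrogens: 6.

6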